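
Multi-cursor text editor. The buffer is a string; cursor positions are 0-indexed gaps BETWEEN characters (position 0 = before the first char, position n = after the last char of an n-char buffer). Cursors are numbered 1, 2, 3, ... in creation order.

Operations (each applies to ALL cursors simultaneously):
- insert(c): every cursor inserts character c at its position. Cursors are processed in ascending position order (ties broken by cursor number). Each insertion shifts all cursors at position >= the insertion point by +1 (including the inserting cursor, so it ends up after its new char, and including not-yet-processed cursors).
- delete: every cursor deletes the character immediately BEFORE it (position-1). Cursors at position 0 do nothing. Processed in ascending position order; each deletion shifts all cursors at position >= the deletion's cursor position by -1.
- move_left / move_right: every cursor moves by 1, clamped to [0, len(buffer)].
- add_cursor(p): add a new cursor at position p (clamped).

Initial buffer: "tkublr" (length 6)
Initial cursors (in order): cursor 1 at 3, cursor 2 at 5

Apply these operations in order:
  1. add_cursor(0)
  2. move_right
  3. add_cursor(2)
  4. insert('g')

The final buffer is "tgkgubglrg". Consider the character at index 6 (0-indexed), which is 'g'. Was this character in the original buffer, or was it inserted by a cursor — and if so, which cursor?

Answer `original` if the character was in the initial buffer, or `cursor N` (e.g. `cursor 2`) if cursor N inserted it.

After op 1 (add_cursor(0)): buffer="tkublr" (len 6), cursors c3@0 c1@3 c2@5, authorship ......
After op 2 (move_right): buffer="tkublr" (len 6), cursors c3@1 c1@4 c2@6, authorship ......
After op 3 (add_cursor(2)): buffer="tkublr" (len 6), cursors c3@1 c4@2 c1@4 c2@6, authorship ......
After op 4 (insert('g')): buffer="tgkgubglrg" (len 10), cursors c3@2 c4@4 c1@7 c2@10, authorship .3.4..1..2
Authorship (.=original, N=cursor N): . 3 . 4 . . 1 . . 2
Index 6: author = 1

Answer: cursor 1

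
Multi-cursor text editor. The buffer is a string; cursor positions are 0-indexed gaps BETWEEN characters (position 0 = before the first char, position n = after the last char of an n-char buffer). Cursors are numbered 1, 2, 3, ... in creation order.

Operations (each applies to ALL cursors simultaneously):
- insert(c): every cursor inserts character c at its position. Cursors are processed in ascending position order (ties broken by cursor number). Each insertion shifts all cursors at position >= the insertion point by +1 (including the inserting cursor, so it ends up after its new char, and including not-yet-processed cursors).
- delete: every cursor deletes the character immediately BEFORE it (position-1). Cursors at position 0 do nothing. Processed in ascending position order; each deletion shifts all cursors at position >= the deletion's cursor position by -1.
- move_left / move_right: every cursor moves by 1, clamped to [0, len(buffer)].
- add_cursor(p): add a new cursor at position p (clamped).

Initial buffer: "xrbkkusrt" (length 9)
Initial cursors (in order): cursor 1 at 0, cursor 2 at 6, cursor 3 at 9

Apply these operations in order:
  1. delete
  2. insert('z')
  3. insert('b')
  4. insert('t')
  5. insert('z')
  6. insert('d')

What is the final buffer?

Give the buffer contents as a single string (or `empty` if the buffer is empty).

Answer: zbtzdxrbkkzbtzdsrzbtzd

Derivation:
After op 1 (delete): buffer="xrbkksr" (len 7), cursors c1@0 c2@5 c3@7, authorship .......
After op 2 (insert('z')): buffer="zxrbkkzsrz" (len 10), cursors c1@1 c2@7 c3@10, authorship 1.....2..3
After op 3 (insert('b')): buffer="zbxrbkkzbsrzb" (len 13), cursors c1@2 c2@9 c3@13, authorship 11.....22..33
After op 4 (insert('t')): buffer="zbtxrbkkzbtsrzbt" (len 16), cursors c1@3 c2@11 c3@16, authorship 111.....222..333
After op 5 (insert('z')): buffer="zbtzxrbkkzbtzsrzbtz" (len 19), cursors c1@4 c2@13 c3@19, authorship 1111.....2222..3333
After op 6 (insert('d')): buffer="zbtzdxrbkkzbtzdsrzbtzd" (len 22), cursors c1@5 c2@15 c3@22, authorship 11111.....22222..33333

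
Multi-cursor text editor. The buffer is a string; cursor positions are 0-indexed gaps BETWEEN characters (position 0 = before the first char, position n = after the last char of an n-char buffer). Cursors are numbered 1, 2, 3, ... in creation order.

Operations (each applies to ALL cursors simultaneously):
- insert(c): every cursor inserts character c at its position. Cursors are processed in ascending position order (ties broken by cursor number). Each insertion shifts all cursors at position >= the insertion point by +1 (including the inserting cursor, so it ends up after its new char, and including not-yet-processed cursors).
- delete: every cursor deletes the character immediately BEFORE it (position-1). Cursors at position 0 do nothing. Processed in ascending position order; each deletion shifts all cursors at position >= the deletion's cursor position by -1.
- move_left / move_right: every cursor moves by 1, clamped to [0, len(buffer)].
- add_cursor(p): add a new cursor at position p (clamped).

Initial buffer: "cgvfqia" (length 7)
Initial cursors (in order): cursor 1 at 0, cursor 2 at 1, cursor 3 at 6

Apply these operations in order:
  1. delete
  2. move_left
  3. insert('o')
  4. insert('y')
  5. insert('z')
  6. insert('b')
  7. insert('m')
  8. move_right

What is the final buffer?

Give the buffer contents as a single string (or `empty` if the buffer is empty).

Answer: ooyyzzbbmmgvfoyzbmqa

Derivation:
After op 1 (delete): buffer="gvfqa" (len 5), cursors c1@0 c2@0 c3@4, authorship .....
After op 2 (move_left): buffer="gvfqa" (len 5), cursors c1@0 c2@0 c3@3, authorship .....
After op 3 (insert('o')): buffer="oogvfoqa" (len 8), cursors c1@2 c2@2 c3@6, authorship 12...3..
After op 4 (insert('y')): buffer="ooyygvfoyqa" (len 11), cursors c1@4 c2@4 c3@9, authorship 1212...33..
After op 5 (insert('z')): buffer="ooyyzzgvfoyzqa" (len 14), cursors c1@6 c2@6 c3@12, authorship 121212...333..
After op 6 (insert('b')): buffer="ooyyzzbbgvfoyzbqa" (len 17), cursors c1@8 c2@8 c3@15, authorship 12121212...3333..
After op 7 (insert('m')): buffer="ooyyzzbbmmgvfoyzbmqa" (len 20), cursors c1@10 c2@10 c3@18, authorship 1212121212...33333..
After op 8 (move_right): buffer="ooyyzzbbmmgvfoyzbmqa" (len 20), cursors c1@11 c2@11 c3@19, authorship 1212121212...33333..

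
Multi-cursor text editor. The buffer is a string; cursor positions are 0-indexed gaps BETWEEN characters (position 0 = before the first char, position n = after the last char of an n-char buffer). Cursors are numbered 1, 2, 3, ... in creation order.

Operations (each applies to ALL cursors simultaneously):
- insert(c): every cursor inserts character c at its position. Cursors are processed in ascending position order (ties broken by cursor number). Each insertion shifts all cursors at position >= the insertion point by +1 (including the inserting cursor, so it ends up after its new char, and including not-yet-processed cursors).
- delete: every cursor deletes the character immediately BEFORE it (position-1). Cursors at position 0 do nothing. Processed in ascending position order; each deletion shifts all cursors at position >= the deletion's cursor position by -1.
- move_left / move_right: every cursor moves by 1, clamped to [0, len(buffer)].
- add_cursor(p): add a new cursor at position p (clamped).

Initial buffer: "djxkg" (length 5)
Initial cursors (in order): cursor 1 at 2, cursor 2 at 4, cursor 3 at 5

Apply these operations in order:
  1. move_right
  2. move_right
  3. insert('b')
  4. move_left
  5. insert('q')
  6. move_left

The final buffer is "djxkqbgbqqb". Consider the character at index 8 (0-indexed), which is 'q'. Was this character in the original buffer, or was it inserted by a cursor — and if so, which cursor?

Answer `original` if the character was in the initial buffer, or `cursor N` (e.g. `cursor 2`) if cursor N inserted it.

Answer: cursor 2

Derivation:
After op 1 (move_right): buffer="djxkg" (len 5), cursors c1@3 c2@5 c3@5, authorship .....
After op 2 (move_right): buffer="djxkg" (len 5), cursors c1@4 c2@5 c3@5, authorship .....
After op 3 (insert('b')): buffer="djxkbgbb" (len 8), cursors c1@5 c2@8 c3@8, authorship ....1.23
After op 4 (move_left): buffer="djxkbgbb" (len 8), cursors c1@4 c2@7 c3@7, authorship ....1.23
After op 5 (insert('q')): buffer="djxkqbgbqqb" (len 11), cursors c1@5 c2@10 c3@10, authorship ....11.2233
After op 6 (move_left): buffer="djxkqbgbqqb" (len 11), cursors c1@4 c2@9 c3@9, authorship ....11.2233
Authorship (.=original, N=cursor N): . . . . 1 1 . 2 2 3 3
Index 8: author = 2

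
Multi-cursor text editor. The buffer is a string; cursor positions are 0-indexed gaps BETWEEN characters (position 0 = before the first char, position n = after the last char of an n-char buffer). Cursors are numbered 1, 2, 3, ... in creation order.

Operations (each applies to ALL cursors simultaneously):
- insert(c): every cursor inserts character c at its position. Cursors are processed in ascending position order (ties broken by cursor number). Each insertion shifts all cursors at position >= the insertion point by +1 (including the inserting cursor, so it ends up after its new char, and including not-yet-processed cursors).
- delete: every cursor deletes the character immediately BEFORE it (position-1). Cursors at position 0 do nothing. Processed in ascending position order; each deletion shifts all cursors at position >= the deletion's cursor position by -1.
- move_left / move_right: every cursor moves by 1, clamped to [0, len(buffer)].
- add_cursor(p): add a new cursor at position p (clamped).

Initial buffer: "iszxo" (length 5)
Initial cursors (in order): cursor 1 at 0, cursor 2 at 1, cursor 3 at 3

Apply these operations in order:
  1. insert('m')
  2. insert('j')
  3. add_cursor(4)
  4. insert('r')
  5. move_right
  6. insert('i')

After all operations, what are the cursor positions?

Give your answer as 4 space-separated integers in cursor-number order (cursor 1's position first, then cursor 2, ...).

After op 1 (insert('m')): buffer="mimszmxo" (len 8), cursors c1@1 c2@3 c3@6, authorship 1.2..3..
After op 2 (insert('j')): buffer="mjimjszmjxo" (len 11), cursors c1@2 c2@5 c3@9, authorship 11.22..33..
After op 3 (add_cursor(4)): buffer="mjimjszmjxo" (len 11), cursors c1@2 c4@4 c2@5 c3@9, authorship 11.22..33..
After op 4 (insert('r')): buffer="mjrimrjrszmjrxo" (len 15), cursors c1@3 c4@6 c2@8 c3@13, authorship 111.2422..333..
After op 5 (move_right): buffer="mjrimrjrszmjrxo" (len 15), cursors c1@4 c4@7 c2@9 c3@14, authorship 111.2422..333..
After op 6 (insert('i')): buffer="mjriimrjirsizmjrxio" (len 19), cursors c1@5 c4@9 c2@12 c3@18, authorship 111.124242.2.333.3.

Answer: 5 12 18 9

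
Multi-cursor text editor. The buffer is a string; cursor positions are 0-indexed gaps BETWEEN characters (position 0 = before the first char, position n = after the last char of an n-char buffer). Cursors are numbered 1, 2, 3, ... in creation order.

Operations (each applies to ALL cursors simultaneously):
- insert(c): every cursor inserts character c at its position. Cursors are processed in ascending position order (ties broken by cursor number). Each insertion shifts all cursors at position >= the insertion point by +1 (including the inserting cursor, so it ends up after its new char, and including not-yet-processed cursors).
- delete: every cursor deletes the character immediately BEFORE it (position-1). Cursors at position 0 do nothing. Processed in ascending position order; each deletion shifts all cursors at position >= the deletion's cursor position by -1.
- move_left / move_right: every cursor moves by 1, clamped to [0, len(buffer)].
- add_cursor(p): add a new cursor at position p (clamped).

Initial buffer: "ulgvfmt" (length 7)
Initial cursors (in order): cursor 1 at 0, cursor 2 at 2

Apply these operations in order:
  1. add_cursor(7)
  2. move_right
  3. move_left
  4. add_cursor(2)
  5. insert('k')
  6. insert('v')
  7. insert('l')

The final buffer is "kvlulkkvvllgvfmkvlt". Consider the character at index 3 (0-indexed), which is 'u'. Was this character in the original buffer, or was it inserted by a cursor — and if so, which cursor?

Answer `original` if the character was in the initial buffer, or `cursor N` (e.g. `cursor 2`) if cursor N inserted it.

After op 1 (add_cursor(7)): buffer="ulgvfmt" (len 7), cursors c1@0 c2@2 c3@7, authorship .......
After op 2 (move_right): buffer="ulgvfmt" (len 7), cursors c1@1 c2@3 c3@7, authorship .......
After op 3 (move_left): buffer="ulgvfmt" (len 7), cursors c1@0 c2@2 c3@6, authorship .......
After op 4 (add_cursor(2)): buffer="ulgvfmt" (len 7), cursors c1@0 c2@2 c4@2 c3@6, authorship .......
After op 5 (insert('k')): buffer="kulkkgvfmkt" (len 11), cursors c1@1 c2@5 c4@5 c3@10, authorship 1..24....3.
After op 6 (insert('v')): buffer="kvulkkvvgvfmkvt" (len 15), cursors c1@2 c2@8 c4@8 c3@14, authorship 11..2424....33.
After op 7 (insert('l')): buffer="kvlulkkvvllgvfmkvlt" (len 19), cursors c1@3 c2@11 c4@11 c3@18, authorship 111..242424....333.
Authorship (.=original, N=cursor N): 1 1 1 . . 2 4 2 4 2 4 . . . . 3 3 3 .
Index 3: author = original

Answer: original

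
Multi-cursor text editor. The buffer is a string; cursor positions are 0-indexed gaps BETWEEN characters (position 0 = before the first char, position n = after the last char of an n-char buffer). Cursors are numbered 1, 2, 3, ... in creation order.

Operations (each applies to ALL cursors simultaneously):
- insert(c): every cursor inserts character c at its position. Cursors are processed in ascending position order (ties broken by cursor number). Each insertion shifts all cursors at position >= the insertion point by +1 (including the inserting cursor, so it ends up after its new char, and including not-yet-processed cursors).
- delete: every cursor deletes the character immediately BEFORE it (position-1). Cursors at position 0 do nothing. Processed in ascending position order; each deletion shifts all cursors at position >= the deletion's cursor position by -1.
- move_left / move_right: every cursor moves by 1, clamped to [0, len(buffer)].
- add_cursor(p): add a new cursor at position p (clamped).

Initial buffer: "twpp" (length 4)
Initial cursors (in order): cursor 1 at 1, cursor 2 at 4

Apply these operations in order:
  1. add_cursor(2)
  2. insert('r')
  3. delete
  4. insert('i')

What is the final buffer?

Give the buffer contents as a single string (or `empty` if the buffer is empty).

After op 1 (add_cursor(2)): buffer="twpp" (len 4), cursors c1@1 c3@2 c2@4, authorship ....
After op 2 (insert('r')): buffer="trwrppr" (len 7), cursors c1@2 c3@4 c2@7, authorship .1.3..2
After op 3 (delete): buffer="twpp" (len 4), cursors c1@1 c3@2 c2@4, authorship ....
After op 4 (insert('i')): buffer="tiwippi" (len 7), cursors c1@2 c3@4 c2@7, authorship .1.3..2

Answer: tiwippi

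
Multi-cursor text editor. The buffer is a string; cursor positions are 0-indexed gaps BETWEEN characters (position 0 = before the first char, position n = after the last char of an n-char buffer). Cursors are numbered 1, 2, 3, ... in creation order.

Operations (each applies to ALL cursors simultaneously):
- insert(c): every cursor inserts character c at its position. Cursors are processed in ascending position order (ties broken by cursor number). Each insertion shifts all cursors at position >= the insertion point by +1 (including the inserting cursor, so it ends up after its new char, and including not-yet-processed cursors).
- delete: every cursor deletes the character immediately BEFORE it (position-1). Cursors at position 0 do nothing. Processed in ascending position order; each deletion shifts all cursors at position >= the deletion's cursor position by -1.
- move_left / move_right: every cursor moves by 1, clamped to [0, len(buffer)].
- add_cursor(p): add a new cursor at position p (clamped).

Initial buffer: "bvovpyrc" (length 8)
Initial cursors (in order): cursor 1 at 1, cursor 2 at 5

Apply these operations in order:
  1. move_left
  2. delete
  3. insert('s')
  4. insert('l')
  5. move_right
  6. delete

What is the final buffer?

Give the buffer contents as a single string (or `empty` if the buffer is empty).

After op 1 (move_left): buffer="bvovpyrc" (len 8), cursors c1@0 c2@4, authorship ........
After op 2 (delete): buffer="bvopyrc" (len 7), cursors c1@0 c2@3, authorship .......
After op 3 (insert('s')): buffer="sbvospyrc" (len 9), cursors c1@1 c2@5, authorship 1...2....
After op 4 (insert('l')): buffer="slbvoslpyrc" (len 11), cursors c1@2 c2@7, authorship 11...22....
After op 5 (move_right): buffer="slbvoslpyrc" (len 11), cursors c1@3 c2@8, authorship 11...22....
After op 6 (delete): buffer="slvoslyrc" (len 9), cursors c1@2 c2@6, authorship 11..22...

Answer: slvoslyrc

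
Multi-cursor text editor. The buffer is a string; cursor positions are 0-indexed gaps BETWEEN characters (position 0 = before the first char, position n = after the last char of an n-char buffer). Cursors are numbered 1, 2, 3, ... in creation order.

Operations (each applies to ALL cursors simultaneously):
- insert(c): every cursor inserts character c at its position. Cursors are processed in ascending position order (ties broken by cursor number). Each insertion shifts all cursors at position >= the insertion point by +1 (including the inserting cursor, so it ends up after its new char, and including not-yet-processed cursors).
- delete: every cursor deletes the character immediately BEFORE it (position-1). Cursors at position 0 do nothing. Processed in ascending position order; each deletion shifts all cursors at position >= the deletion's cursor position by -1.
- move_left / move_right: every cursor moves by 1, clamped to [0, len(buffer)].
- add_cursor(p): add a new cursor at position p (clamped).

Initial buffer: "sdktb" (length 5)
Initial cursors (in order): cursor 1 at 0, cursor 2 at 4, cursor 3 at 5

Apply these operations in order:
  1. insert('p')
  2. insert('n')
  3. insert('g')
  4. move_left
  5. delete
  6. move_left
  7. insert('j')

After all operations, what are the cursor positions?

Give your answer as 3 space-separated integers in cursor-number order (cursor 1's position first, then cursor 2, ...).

Answer: 1 8 12

Derivation:
After op 1 (insert('p')): buffer="psdktpbp" (len 8), cursors c1@1 c2@6 c3@8, authorship 1....2.3
After op 2 (insert('n')): buffer="pnsdktpnbpn" (len 11), cursors c1@2 c2@8 c3@11, authorship 11....22.33
After op 3 (insert('g')): buffer="pngsdktpngbpng" (len 14), cursors c1@3 c2@10 c3@14, authorship 111....222.333
After op 4 (move_left): buffer="pngsdktpngbpng" (len 14), cursors c1@2 c2@9 c3@13, authorship 111....222.333
After op 5 (delete): buffer="pgsdktpgbpg" (len 11), cursors c1@1 c2@7 c3@10, authorship 11....22.33
After op 6 (move_left): buffer="pgsdktpgbpg" (len 11), cursors c1@0 c2@6 c3@9, authorship 11....22.33
After op 7 (insert('j')): buffer="jpgsdktjpgbjpg" (len 14), cursors c1@1 c2@8 c3@12, authorship 111....222.333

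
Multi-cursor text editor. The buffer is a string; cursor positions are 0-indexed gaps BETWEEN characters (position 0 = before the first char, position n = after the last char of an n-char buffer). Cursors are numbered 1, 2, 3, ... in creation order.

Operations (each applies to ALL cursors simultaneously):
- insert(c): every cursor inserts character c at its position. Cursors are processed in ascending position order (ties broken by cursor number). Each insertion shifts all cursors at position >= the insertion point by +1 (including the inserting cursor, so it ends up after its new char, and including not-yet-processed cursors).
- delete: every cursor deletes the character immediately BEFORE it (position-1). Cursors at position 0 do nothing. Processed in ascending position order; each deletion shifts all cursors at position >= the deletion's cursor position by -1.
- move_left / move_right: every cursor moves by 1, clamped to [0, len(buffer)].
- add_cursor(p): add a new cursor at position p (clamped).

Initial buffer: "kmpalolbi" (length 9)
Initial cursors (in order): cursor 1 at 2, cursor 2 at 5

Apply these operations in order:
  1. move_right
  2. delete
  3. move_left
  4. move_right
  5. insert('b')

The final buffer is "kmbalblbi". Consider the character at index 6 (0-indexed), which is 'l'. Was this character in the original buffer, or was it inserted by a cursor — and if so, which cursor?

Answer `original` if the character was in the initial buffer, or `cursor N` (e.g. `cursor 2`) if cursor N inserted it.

After op 1 (move_right): buffer="kmpalolbi" (len 9), cursors c1@3 c2@6, authorship .........
After op 2 (delete): buffer="kmallbi" (len 7), cursors c1@2 c2@4, authorship .......
After op 3 (move_left): buffer="kmallbi" (len 7), cursors c1@1 c2@3, authorship .......
After op 4 (move_right): buffer="kmallbi" (len 7), cursors c1@2 c2@4, authorship .......
After op 5 (insert('b')): buffer="kmbalblbi" (len 9), cursors c1@3 c2@6, authorship ..1..2...
Authorship (.=original, N=cursor N): . . 1 . . 2 . . .
Index 6: author = original

Answer: original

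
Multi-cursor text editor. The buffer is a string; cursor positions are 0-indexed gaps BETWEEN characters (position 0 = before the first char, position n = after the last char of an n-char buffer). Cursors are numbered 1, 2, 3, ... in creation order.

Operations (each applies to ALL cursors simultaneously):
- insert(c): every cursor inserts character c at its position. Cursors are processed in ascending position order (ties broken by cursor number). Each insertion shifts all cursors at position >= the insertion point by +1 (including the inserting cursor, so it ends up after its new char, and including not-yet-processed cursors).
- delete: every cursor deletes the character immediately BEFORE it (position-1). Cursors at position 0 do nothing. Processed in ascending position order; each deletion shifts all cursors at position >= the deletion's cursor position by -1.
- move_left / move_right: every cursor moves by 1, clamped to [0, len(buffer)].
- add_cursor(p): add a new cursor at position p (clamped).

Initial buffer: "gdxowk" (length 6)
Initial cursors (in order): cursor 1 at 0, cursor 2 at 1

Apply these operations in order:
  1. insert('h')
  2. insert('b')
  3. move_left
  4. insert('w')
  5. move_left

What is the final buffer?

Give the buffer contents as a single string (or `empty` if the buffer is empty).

After op 1 (insert('h')): buffer="hghdxowk" (len 8), cursors c1@1 c2@3, authorship 1.2.....
After op 2 (insert('b')): buffer="hbghbdxowk" (len 10), cursors c1@2 c2@5, authorship 11.22.....
After op 3 (move_left): buffer="hbghbdxowk" (len 10), cursors c1@1 c2@4, authorship 11.22.....
After op 4 (insert('w')): buffer="hwbghwbdxowk" (len 12), cursors c1@2 c2@6, authorship 111.222.....
After op 5 (move_left): buffer="hwbghwbdxowk" (len 12), cursors c1@1 c2@5, authorship 111.222.....

Answer: hwbghwbdxowk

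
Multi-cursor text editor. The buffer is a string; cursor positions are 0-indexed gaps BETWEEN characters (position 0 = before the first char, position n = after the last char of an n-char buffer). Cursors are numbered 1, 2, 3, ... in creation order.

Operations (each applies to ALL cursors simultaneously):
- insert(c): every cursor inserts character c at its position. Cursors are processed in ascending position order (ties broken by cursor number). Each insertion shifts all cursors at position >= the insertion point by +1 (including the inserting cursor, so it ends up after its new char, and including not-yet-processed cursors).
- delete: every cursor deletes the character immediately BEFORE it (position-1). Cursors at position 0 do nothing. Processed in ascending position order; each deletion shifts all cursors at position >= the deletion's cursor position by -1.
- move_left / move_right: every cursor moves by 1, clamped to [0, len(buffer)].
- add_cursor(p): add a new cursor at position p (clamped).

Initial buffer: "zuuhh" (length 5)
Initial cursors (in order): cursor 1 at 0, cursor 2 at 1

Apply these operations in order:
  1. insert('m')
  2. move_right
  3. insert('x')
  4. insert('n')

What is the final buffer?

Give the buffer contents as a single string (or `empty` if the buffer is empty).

After op 1 (insert('m')): buffer="mzmuuhh" (len 7), cursors c1@1 c2@3, authorship 1.2....
After op 2 (move_right): buffer="mzmuuhh" (len 7), cursors c1@2 c2@4, authorship 1.2....
After op 3 (insert('x')): buffer="mzxmuxuhh" (len 9), cursors c1@3 c2@6, authorship 1.12.2...
After op 4 (insert('n')): buffer="mzxnmuxnuhh" (len 11), cursors c1@4 c2@8, authorship 1.112.22...

Answer: mzxnmuxnuhh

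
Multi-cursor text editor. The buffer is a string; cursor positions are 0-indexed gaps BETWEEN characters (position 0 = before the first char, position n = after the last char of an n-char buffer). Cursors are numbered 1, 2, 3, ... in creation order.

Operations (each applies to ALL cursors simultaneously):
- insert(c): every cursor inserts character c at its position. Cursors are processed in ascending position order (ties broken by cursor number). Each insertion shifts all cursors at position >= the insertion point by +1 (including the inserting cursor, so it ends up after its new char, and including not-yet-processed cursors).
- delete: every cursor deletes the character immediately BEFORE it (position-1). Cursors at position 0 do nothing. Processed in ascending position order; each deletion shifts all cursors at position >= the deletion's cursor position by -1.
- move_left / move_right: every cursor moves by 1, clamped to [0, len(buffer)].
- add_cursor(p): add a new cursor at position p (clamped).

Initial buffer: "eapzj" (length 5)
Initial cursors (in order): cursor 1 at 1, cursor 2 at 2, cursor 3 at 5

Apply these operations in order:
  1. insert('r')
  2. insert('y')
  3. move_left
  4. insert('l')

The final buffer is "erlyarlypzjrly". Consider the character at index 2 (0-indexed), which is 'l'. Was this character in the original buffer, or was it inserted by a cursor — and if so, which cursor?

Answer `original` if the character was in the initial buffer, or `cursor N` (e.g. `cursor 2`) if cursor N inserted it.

After op 1 (insert('r')): buffer="erarpzjr" (len 8), cursors c1@2 c2@4 c3@8, authorship .1.2...3
After op 2 (insert('y')): buffer="eryarypzjry" (len 11), cursors c1@3 c2@6 c3@11, authorship .11.22...33
After op 3 (move_left): buffer="eryarypzjry" (len 11), cursors c1@2 c2@5 c3@10, authorship .11.22...33
After op 4 (insert('l')): buffer="erlyarlypzjrly" (len 14), cursors c1@3 c2@7 c3@13, authorship .111.222...333
Authorship (.=original, N=cursor N): . 1 1 1 . 2 2 2 . . . 3 3 3
Index 2: author = 1

Answer: cursor 1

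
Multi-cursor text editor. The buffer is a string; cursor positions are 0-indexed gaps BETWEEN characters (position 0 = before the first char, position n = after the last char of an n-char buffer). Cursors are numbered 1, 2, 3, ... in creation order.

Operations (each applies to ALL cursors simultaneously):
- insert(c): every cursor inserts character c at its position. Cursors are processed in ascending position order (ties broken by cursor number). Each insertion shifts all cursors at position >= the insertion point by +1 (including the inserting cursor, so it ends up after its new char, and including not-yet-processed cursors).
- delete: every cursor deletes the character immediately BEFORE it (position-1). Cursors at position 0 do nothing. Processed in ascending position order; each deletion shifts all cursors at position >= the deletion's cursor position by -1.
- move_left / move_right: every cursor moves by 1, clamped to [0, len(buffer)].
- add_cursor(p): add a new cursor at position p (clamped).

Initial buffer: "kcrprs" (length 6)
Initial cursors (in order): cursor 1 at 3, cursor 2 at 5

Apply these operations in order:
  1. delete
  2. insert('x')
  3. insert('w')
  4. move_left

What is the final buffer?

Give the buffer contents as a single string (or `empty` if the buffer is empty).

Answer: kcxwpxws

Derivation:
After op 1 (delete): buffer="kcps" (len 4), cursors c1@2 c2@3, authorship ....
After op 2 (insert('x')): buffer="kcxpxs" (len 6), cursors c1@3 c2@5, authorship ..1.2.
After op 3 (insert('w')): buffer="kcxwpxws" (len 8), cursors c1@4 c2@7, authorship ..11.22.
After op 4 (move_left): buffer="kcxwpxws" (len 8), cursors c1@3 c2@6, authorship ..11.22.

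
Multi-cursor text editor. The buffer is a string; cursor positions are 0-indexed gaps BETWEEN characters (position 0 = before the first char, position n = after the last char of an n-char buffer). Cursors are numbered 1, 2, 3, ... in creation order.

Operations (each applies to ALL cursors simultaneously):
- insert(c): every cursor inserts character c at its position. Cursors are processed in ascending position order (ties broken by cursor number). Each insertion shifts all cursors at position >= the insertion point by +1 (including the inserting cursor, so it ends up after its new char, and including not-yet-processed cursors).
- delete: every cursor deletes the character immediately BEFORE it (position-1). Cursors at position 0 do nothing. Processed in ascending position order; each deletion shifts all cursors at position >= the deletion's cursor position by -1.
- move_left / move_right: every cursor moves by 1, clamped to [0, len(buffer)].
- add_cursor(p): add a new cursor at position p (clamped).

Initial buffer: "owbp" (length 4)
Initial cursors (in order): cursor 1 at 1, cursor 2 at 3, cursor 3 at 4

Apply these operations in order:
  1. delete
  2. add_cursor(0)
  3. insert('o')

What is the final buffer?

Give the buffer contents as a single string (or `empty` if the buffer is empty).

Answer: oowoo

Derivation:
After op 1 (delete): buffer="w" (len 1), cursors c1@0 c2@1 c3@1, authorship .
After op 2 (add_cursor(0)): buffer="w" (len 1), cursors c1@0 c4@0 c2@1 c3@1, authorship .
After op 3 (insert('o')): buffer="oowoo" (len 5), cursors c1@2 c4@2 c2@5 c3@5, authorship 14.23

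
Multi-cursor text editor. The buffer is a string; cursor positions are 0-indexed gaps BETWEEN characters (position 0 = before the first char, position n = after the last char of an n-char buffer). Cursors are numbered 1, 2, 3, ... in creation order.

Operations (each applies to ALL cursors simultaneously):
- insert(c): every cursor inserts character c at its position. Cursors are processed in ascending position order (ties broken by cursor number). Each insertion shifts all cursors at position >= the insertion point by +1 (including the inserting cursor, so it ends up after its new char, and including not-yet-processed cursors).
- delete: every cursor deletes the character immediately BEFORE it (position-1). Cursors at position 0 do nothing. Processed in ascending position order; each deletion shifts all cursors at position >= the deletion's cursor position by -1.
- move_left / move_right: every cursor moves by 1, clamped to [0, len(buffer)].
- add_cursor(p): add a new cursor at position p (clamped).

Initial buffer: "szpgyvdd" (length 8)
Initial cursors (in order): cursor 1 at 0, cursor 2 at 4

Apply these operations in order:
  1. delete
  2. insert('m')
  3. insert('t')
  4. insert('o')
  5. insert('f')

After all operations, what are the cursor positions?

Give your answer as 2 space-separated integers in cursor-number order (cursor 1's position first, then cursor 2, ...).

After op 1 (delete): buffer="szpyvdd" (len 7), cursors c1@0 c2@3, authorship .......
After op 2 (insert('m')): buffer="mszpmyvdd" (len 9), cursors c1@1 c2@5, authorship 1...2....
After op 3 (insert('t')): buffer="mtszpmtyvdd" (len 11), cursors c1@2 c2@7, authorship 11...22....
After op 4 (insert('o')): buffer="mtoszpmtoyvdd" (len 13), cursors c1@3 c2@9, authorship 111...222....
After op 5 (insert('f')): buffer="mtofszpmtofyvdd" (len 15), cursors c1@4 c2@11, authorship 1111...2222....

Answer: 4 11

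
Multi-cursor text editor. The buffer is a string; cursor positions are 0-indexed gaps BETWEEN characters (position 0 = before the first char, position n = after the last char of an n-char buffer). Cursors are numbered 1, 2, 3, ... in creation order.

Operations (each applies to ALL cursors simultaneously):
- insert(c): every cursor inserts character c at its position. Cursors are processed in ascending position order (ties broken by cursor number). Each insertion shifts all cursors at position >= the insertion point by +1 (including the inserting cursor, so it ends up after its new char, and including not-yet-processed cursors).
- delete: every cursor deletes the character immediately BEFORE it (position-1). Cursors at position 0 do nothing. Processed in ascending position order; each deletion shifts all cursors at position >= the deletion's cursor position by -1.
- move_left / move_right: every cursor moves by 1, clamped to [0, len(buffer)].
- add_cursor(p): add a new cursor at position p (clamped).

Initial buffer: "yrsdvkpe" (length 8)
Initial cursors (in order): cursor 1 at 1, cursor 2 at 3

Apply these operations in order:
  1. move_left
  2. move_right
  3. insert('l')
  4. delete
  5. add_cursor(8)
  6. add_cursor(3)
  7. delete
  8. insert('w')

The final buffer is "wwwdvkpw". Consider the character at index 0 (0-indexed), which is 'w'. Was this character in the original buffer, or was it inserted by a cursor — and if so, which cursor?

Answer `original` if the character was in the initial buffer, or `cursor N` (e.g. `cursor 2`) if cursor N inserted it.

After op 1 (move_left): buffer="yrsdvkpe" (len 8), cursors c1@0 c2@2, authorship ........
After op 2 (move_right): buffer="yrsdvkpe" (len 8), cursors c1@1 c2@3, authorship ........
After op 3 (insert('l')): buffer="ylrsldvkpe" (len 10), cursors c1@2 c2@5, authorship .1..2.....
After op 4 (delete): buffer="yrsdvkpe" (len 8), cursors c1@1 c2@3, authorship ........
After op 5 (add_cursor(8)): buffer="yrsdvkpe" (len 8), cursors c1@1 c2@3 c3@8, authorship ........
After op 6 (add_cursor(3)): buffer="yrsdvkpe" (len 8), cursors c1@1 c2@3 c4@3 c3@8, authorship ........
After op 7 (delete): buffer="dvkp" (len 4), cursors c1@0 c2@0 c4@0 c3@4, authorship ....
After op 8 (insert('w')): buffer="wwwdvkpw" (len 8), cursors c1@3 c2@3 c4@3 c3@8, authorship 124....3
Authorship (.=original, N=cursor N): 1 2 4 . . . . 3
Index 0: author = 1

Answer: cursor 1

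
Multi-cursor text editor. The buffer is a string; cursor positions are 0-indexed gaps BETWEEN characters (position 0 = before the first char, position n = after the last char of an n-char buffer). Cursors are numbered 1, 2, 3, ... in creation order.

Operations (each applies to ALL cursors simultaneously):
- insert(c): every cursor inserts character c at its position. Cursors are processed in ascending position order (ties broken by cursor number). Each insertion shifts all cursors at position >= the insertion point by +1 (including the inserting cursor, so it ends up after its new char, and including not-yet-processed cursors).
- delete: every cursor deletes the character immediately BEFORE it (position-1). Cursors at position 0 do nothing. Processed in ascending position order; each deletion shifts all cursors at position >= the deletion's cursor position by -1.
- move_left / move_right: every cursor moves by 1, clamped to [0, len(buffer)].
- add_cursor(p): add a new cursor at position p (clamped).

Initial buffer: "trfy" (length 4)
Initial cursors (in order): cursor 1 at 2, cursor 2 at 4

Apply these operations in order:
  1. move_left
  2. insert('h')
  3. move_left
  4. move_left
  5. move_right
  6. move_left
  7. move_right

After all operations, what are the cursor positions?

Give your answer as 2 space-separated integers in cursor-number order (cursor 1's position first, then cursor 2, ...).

Answer: 1 4

Derivation:
After op 1 (move_left): buffer="trfy" (len 4), cursors c1@1 c2@3, authorship ....
After op 2 (insert('h')): buffer="thrfhy" (len 6), cursors c1@2 c2@5, authorship .1..2.
After op 3 (move_left): buffer="thrfhy" (len 6), cursors c1@1 c2@4, authorship .1..2.
After op 4 (move_left): buffer="thrfhy" (len 6), cursors c1@0 c2@3, authorship .1..2.
After op 5 (move_right): buffer="thrfhy" (len 6), cursors c1@1 c2@4, authorship .1..2.
After op 6 (move_left): buffer="thrfhy" (len 6), cursors c1@0 c2@3, authorship .1..2.
After op 7 (move_right): buffer="thrfhy" (len 6), cursors c1@1 c2@4, authorship .1..2.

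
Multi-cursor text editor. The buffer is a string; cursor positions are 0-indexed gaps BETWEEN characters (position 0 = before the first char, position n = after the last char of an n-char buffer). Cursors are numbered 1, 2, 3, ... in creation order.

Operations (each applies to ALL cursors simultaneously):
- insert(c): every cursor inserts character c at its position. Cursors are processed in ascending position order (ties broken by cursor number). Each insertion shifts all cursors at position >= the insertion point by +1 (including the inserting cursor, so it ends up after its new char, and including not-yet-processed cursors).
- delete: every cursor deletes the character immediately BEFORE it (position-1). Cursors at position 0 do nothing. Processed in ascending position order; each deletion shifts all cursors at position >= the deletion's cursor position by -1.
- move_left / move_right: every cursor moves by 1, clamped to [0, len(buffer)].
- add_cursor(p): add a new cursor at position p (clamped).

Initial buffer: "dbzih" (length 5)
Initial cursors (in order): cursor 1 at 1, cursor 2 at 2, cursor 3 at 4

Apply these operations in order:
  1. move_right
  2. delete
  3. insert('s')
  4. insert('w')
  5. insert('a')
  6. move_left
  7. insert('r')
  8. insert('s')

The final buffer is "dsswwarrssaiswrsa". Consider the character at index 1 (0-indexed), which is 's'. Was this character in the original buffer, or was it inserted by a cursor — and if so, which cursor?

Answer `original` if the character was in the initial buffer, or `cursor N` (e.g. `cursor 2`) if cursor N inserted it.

After op 1 (move_right): buffer="dbzih" (len 5), cursors c1@2 c2@3 c3@5, authorship .....
After op 2 (delete): buffer="di" (len 2), cursors c1@1 c2@1 c3@2, authorship ..
After op 3 (insert('s')): buffer="dssis" (len 5), cursors c1@3 c2@3 c3@5, authorship .12.3
After op 4 (insert('w')): buffer="dsswwisw" (len 8), cursors c1@5 c2@5 c3@8, authorship .1212.33
After op 5 (insert('a')): buffer="dsswwaaiswa" (len 11), cursors c1@7 c2@7 c3@11, authorship .121212.333
After op 6 (move_left): buffer="dsswwaaiswa" (len 11), cursors c1@6 c2@6 c3@10, authorship .121212.333
After op 7 (insert('r')): buffer="dsswwarraiswra" (len 14), cursors c1@8 c2@8 c3@13, authorship .12121122.3333
After op 8 (insert('s')): buffer="dsswwarrssaiswrsa" (len 17), cursors c1@10 c2@10 c3@16, authorship .1212112122.33333
Authorship (.=original, N=cursor N): . 1 2 1 2 1 1 2 1 2 2 . 3 3 3 3 3
Index 1: author = 1

Answer: cursor 1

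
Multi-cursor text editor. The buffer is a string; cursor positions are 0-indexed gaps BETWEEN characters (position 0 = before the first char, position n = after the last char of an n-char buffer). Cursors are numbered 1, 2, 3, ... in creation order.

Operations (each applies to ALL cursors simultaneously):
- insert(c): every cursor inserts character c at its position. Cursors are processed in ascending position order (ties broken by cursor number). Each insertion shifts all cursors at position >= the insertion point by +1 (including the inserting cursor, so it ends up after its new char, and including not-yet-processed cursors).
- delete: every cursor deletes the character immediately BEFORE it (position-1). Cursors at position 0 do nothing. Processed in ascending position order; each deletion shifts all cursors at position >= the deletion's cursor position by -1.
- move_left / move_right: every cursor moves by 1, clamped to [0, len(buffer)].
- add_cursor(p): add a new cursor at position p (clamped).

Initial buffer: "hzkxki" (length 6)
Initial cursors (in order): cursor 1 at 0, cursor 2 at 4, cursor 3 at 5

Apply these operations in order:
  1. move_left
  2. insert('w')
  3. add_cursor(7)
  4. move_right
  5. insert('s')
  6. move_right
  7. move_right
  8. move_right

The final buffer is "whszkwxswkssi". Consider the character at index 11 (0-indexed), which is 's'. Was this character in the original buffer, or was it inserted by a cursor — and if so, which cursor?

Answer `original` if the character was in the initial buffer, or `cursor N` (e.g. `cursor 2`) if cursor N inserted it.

After op 1 (move_left): buffer="hzkxki" (len 6), cursors c1@0 c2@3 c3@4, authorship ......
After op 2 (insert('w')): buffer="whzkwxwki" (len 9), cursors c1@1 c2@5 c3@7, authorship 1...2.3..
After op 3 (add_cursor(7)): buffer="whzkwxwki" (len 9), cursors c1@1 c2@5 c3@7 c4@7, authorship 1...2.3..
After op 4 (move_right): buffer="whzkwxwki" (len 9), cursors c1@2 c2@6 c3@8 c4@8, authorship 1...2.3..
After op 5 (insert('s')): buffer="whszkwxswkssi" (len 13), cursors c1@3 c2@8 c3@12 c4@12, authorship 1.1..2.23.34.
After op 6 (move_right): buffer="whszkwxswkssi" (len 13), cursors c1@4 c2@9 c3@13 c4@13, authorship 1.1..2.23.34.
After op 7 (move_right): buffer="whszkwxswkssi" (len 13), cursors c1@5 c2@10 c3@13 c4@13, authorship 1.1..2.23.34.
After op 8 (move_right): buffer="whszkwxswkssi" (len 13), cursors c1@6 c2@11 c3@13 c4@13, authorship 1.1..2.23.34.
Authorship (.=original, N=cursor N): 1 . 1 . . 2 . 2 3 . 3 4 .
Index 11: author = 4

Answer: cursor 4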